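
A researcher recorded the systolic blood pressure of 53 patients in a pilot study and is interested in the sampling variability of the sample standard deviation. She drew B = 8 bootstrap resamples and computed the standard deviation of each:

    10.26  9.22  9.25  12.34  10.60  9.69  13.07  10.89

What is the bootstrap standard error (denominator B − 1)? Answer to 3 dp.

SE* = 1.407

Bootstrap SE is the standard deviation of the 8 replicate standard deviations.
Mean of replicates: (10.26 + 9.22 + 9.25 + 12.34 + 10.60 + 9.69 + 13.07 + 10.89) / 8 = 85.3200 / 8 = 10.6650
Sum of squared deviations: (−0.4050)² + (−1.4450)² + (−1.4150)² + (+1.6750)² + (−0.0650)² + (−0.9750)² + (+2.4050)² + (+0.2250)² = 13.8494
Variance = 13.8494 / 7 = 1.9785
SE* = √1.9785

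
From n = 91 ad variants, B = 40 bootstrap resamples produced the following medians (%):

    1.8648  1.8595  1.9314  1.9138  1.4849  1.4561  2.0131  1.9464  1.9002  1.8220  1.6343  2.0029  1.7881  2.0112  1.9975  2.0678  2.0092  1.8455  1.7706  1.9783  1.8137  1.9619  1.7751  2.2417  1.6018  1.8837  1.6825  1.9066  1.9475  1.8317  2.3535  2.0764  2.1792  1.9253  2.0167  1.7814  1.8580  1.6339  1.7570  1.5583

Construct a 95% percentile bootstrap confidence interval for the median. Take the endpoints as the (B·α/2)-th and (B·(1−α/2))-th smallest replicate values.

(1.4561, 2.2417)

Sorted replicates: 1.4561, 1.4849, 1.5583, 1.6018, 1.6339, 1.6343, 1.6825, 1.7570, 1.7706, 1.7751, 1.7814, 1.7881, 1.8137, 1.8220, 1.8317, 1.8455, 1.8580, 1.8595, 1.8648, 1.8837, 1.9002, 1.9066, 1.9138, 1.9253, 1.9314, 1.9464, 1.9475, 1.9619, 1.9783, 1.9975, 2.0029, 2.0092, 2.0112, 2.0131, 2.0167, 2.0678, 2.0764, 2.1792, 2.2417, 2.3535
α = 0.05; lower rank = 40 × 0.025 = 1; upper rank = 40 × 0.975 = 39.
The 1st smallest replicate is 1.4561; the 39th is 2.2417.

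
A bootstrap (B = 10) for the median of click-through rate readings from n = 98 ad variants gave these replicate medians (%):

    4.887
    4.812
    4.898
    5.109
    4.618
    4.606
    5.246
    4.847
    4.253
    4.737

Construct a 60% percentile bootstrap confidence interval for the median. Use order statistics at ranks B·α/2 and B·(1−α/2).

Sorted replicates: 4.253, 4.606, 4.618, 4.737, 4.812, 4.847, 4.887, 4.898, 5.109, 5.246
α = 0.40; lower rank = 10 × 0.200 = 2; upper rank = 10 × 0.800 = 8.
The 2nd smallest replicate is 4.606; the 8th is 4.898.

(4.606, 4.898)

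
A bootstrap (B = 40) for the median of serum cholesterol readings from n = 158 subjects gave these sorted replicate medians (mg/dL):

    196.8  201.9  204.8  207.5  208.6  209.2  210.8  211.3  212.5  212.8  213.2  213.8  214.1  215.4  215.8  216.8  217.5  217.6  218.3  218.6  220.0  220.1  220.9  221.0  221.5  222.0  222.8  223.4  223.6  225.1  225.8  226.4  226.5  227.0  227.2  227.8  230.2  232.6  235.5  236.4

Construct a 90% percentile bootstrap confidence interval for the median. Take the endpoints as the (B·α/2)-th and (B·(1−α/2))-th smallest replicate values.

(201.9, 232.6)

α = 0.10; lower rank = 40 × 0.050 = 2; upper rank = 40 × 0.950 = 38.
The 2nd smallest replicate is 201.9; the 38th is 232.6.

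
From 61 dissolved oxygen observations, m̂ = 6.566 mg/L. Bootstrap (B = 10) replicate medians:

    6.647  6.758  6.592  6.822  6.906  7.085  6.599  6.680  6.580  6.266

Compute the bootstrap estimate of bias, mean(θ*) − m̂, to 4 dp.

mean(θ*) = (6.647 + 6.758 + 6.592 + 6.822 + 6.906 + 7.085 + 6.599 + 6.680 + 6.580 + 6.266) / 10 = 6.69350
bias = 6.69350 − 6.566

bias = +0.1275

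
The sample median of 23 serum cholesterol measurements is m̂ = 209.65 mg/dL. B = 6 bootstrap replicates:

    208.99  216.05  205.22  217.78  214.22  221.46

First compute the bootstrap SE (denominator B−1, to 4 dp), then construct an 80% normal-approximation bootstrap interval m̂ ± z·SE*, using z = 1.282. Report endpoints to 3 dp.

(202.036, 217.264)

Mean of replicates = 213.9533; sum of squared deviations = 176.3663; SE* = √(176.3663/5) = 5.9391
Margin = 1.282 × 5.9391 = 7.6139
Interval: 209.65 ± 7.6139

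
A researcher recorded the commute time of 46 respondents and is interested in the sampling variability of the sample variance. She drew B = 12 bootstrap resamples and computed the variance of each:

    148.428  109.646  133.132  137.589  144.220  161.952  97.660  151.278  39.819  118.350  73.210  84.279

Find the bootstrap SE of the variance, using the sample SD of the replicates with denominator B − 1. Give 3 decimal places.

Bootstrap SE is the standard deviation of the 12 replicate variances.
Mean of replicates: (148.428 + 109.646 + 133.132 + 137.589 + 144.220 + 161.952 + 97.660 + 151.278 + 39.819 + 118.350 + 73.210 + 84.279) / 12 = 1399.5630 / 12 = 116.6302
Sum of squared deviations: (+31.7978)² + (−6.9842)² + (+16.5018)² + (+20.9588)² + (+27.5898)² + (+45.3218)² + (−18.9702)² + (+34.6478)² + (−76.8112)² + (+1.7198)² + (−43.4202)² + (−32.3512)² = 14981.8931
Variance = 14981.8931 / 11 = 1361.9903
SE* = √1361.9903

SE* = 36.905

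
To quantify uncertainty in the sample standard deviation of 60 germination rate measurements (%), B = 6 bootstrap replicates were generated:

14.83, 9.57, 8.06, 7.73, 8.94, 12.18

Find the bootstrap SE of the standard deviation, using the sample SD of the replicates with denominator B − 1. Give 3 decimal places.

Bootstrap SE is the standard deviation of the 6 replicate standard deviations.
Mean of replicates: (14.83 + 9.57 + 8.06 + 7.73 + 8.94 + 12.18) / 6 = 61.3100 / 6 = 10.2183
Sum of squared deviations: (+4.6117)² + (−0.6483)² + (−2.1583)² + (−2.4883)² + (−1.2783)² + (+1.9617)² = 38.0203
Variance = 38.0203 / 5 = 7.6041
SE* = √7.6041

SE* = 2.758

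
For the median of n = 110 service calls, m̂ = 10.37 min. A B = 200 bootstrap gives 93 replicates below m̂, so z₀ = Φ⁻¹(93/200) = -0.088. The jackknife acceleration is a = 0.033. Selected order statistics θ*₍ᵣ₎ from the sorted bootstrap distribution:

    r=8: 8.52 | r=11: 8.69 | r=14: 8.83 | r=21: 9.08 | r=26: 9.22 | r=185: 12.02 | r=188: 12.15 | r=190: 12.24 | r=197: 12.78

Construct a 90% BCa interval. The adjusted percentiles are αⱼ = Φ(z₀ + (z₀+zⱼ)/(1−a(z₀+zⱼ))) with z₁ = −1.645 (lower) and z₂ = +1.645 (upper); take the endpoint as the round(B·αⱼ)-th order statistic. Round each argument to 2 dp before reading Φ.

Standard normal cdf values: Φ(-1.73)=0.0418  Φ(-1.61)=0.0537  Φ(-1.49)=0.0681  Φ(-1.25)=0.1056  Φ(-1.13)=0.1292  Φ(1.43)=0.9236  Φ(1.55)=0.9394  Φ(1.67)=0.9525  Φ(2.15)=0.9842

(8.52, 12.15)

Lower: z₀ + z₁ = -0.088 + (-1.645) = -1.733; 1 − a(z₀+z₁) = 1 − (0.033)(-1.733) = 1.0572; argument = -0.088 + (-1.733)/1.0572 = -1.7273 → -1.73.
α₁ = Φ(-1.73) = 0.0418; rank = round(200 × 0.0418) = 8; θ*₍8₎ = 8.52.
Upper: z₀ + z₂ = 1.557; 1 − a(z₀+z₂) = 0.9486; argument = 1.5533 → 1.55; α₂ = 0.9394; rank = 188; θ*₍188₎ = 12.15.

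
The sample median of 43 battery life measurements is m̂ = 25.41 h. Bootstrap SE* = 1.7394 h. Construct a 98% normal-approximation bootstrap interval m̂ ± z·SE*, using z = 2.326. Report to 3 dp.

(21.364, 29.456)

Margin = 2.326 × 1.7394 = 4.0458
Interval: 25.41 ± 4.0458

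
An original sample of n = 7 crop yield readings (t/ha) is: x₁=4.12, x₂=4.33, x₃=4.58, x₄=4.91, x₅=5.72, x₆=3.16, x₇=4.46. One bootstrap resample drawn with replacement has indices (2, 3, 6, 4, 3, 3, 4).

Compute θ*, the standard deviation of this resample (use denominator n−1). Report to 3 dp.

Resample values: 4.33, 4.58, 3.16, 4.91, 4.58, 4.58, 4.91.
Mean = 4.4357; sum of squared deviations = 2.1510
s² = 2.1510 / 6 = 0.3585
s = √0.3585 = 0.599

θ* = 0.599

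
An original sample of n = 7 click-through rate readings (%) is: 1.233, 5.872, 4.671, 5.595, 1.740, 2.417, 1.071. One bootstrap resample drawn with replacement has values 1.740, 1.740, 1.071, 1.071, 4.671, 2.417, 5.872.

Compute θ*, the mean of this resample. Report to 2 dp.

Mean = (1.740 + 1.740 + 1.071 + 1.071 + 4.671 + 2.417 + 5.872) / 7 = 18.5820 / 7 = 2.65

θ* = 2.65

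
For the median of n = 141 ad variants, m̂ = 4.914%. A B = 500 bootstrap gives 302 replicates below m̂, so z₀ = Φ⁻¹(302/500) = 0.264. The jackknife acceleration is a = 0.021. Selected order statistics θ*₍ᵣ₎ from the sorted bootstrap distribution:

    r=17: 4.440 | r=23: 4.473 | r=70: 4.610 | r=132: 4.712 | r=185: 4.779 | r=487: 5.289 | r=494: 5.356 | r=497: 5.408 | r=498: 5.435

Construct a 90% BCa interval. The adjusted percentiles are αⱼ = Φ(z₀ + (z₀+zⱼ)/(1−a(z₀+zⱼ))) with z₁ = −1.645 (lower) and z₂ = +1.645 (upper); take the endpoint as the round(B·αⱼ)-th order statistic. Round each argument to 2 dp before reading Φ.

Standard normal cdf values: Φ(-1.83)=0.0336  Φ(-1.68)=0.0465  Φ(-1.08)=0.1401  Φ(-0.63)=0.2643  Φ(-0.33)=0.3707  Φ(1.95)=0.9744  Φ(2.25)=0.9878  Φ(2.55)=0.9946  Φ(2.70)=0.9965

Lower: z₀ + z₁ = 0.264 + (-1.645) = -1.381; 1 − a(z₀+z₁) = 1 − (0.021)(-1.381) = 1.0290; argument = 0.264 + (-1.381)/1.0290 = -1.0781 → -1.08.
α₁ = Φ(-1.08) = 0.1401; rank = round(500 × 0.1401) = 70; θ*₍70₎ = 4.610.
Upper: z₀ + z₂ = 1.909; 1 − a(z₀+z₂) = 0.9599; argument = 2.2527 → 2.25; α₂ = 0.9878; rank = 494; θ*₍494₎ = 5.356.

(4.610, 5.356)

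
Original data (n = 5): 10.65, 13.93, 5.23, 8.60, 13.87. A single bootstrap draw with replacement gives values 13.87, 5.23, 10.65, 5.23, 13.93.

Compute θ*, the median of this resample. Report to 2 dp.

θ* = 10.65

Sorted: 5.23, 5.23, 10.65, 13.87, 13.93
Median = middle value = 10.65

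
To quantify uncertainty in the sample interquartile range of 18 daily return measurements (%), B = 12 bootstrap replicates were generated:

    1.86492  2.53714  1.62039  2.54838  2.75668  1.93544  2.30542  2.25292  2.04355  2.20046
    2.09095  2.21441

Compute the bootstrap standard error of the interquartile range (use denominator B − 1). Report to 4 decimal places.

SE* = 0.3182

Bootstrap SE is the standard deviation of the 12 replicate interquartile ranges.
Mean of replicates: (1.86492 + 2.53714 + 1.62039 + 2.54838 + 2.75668 + 1.93544 + 2.30542 + 2.25292 + 2.04355 + 2.20046 + 2.09095 + 2.21441) / 12 = 26.370660 / 12 = 2.197555
Sum of squared deviations: (−0.332635)² + (+0.339585)² + (−0.577165)² + (+0.350825)² + (+0.559125)² + (−0.262115)² + (+0.107865)² + (+0.055365)² + (−0.154005)² + (+0.002905)² + (−0.106605)² + (+0.016855)² = 1.113562
Variance = 1.113562 / 11 = 0.101233
SE* = √0.101233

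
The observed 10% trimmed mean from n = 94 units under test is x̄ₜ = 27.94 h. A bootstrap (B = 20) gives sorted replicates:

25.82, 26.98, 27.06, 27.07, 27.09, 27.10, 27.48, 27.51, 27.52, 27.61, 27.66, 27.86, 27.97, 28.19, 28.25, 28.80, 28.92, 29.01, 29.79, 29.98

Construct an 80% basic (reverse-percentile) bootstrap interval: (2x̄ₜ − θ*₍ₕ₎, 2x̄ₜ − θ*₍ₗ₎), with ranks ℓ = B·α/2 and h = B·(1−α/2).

(26.87, 28.90)

Percentile endpoints at ranks 2 and 18: θ*₍2₎ = 26.98, θ*₍18₎ = 29.01.
Basic interval reflects these around x̄ₜ:
  lower = 2 × 27.94 − 29.01 = 26.87
  upper = 2 × 27.94 − 26.98 = 28.90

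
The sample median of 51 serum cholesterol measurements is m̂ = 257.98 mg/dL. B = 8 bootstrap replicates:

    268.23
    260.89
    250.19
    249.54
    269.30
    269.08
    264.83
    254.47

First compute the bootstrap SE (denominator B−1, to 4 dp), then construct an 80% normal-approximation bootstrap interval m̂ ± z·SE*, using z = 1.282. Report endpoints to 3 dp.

Mean of replicates = 260.8162; sum of squared deviations = 491.6888; SE* = √(491.6888/7) = 8.3810
Margin = 1.282 × 8.3810 = 10.7444
Interval: 257.98 ± 10.7444

(247.236, 268.724)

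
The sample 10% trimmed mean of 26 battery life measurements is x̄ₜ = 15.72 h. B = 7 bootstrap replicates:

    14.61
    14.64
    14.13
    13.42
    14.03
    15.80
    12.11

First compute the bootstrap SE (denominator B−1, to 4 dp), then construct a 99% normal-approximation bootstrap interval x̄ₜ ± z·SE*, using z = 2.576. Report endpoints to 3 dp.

(12.770, 18.670)

Mean of replicates = 14.1057; sum of squared deviations = 7.8698; SE* = √(7.8698/6) = 1.1453
Margin = 2.576 × 1.1453 = 2.9503
Interval: 15.72 ± 2.9503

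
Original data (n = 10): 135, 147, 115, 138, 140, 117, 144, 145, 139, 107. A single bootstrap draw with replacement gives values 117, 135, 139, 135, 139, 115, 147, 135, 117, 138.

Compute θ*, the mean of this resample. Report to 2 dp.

θ* = 131.70

Mean = (117 + 135 + 139 + 135 + 139 + 115 + 147 + 135 + 117 + 138) / 10 = 1317.0 / 10 = 131.70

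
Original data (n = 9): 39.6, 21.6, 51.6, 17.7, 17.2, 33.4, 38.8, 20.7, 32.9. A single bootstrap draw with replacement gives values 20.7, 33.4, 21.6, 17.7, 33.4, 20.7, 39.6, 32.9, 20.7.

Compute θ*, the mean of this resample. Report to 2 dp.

θ* = 26.74

Mean = (20.7 + 33.4 + 21.6 + 17.7 + 33.4 + 20.7 + 39.6 + 32.9 + 20.7) / 9 = 240.70 / 9 = 26.74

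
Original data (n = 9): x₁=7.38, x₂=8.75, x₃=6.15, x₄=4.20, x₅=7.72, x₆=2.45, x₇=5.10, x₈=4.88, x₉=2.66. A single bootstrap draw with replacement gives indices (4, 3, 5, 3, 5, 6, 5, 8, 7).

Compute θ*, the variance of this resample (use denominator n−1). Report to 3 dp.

θ* = 3.303

Resample values: 4.20, 6.15, 7.72, 6.15, 7.72, 2.45, 7.72, 4.88, 5.10.
Mean = 5.7878; sum of squared deviations = 26.4218
s² = 26.4218 / 8 = 3.3027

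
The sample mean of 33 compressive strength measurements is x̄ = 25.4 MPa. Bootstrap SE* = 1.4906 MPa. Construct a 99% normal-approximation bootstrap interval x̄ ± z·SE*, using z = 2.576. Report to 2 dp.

Margin = 2.576 × 1.4906 = 3.840
Interval: 25.4 ± 3.840

(21.56, 29.24)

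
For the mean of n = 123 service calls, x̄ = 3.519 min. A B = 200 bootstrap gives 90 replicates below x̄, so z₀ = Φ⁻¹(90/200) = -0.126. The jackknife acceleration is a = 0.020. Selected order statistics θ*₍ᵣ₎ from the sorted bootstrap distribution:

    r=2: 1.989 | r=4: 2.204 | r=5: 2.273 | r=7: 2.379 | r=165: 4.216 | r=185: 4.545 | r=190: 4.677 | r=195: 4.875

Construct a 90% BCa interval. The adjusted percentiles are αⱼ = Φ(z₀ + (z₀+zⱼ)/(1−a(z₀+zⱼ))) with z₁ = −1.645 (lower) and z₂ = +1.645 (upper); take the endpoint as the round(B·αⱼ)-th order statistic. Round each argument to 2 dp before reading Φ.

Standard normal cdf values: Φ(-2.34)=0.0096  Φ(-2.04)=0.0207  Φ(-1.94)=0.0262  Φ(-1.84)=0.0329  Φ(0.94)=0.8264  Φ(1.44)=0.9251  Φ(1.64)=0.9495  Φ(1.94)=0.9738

Lower: z₀ + z₁ = -0.126 + (-1.645) = -1.771; 1 − a(z₀+z₁) = 1 − (0.020)(-1.771) = 1.0354; argument = -0.126 + (-1.771)/1.0354 = -1.8364 → -1.84.
α₁ = Φ(-1.84) = 0.0329; rank = round(200 × 0.0329) = 7; θ*₍7₎ = 2.379.
Upper: z₀ + z₂ = 1.519; 1 − a(z₀+z₂) = 0.9696; argument = 1.4406 → 1.44; α₂ = 0.9251; rank = 185; θ*₍185₎ = 4.545.

(2.379, 4.545)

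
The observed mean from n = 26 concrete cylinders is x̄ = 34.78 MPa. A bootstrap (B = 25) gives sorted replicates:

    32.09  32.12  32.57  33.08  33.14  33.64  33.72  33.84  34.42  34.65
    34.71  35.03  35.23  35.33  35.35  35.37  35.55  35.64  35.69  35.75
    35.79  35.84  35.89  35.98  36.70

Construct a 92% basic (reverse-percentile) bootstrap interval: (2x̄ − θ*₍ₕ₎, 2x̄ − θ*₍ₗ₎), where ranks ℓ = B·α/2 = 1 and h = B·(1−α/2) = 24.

(33.58, 37.47)

Percentile endpoints at ranks 1 and 24: θ*₍1₎ = 32.09, θ*₍24₎ = 35.98.
Basic interval reflects these around x̄:
  lower = 2 × 34.78 − 35.98 = 33.58
  upper = 2 × 34.78 − 32.09 = 37.47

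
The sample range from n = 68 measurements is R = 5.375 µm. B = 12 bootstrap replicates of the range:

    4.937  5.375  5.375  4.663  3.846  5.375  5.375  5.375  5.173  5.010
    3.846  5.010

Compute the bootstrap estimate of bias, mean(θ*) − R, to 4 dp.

bias = −0.4283

mean(θ*) = (4.937 + 5.375 + 5.375 + 4.663 + 3.846 + 5.375 + 5.375 + 5.375 + 5.173 + 5.010 + 3.846 + 5.010) / 12 = 4.94667
bias = 4.94667 − 5.375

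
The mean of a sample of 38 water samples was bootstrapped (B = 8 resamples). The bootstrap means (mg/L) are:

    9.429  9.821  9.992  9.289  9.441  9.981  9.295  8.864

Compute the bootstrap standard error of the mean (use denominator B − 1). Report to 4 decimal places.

SE* = 0.3918

Bootstrap SE is the standard deviation of the 8 replicate means.
Mean of replicates: (9.429 + 9.821 + 9.992 + 9.289 + 9.441 + 9.981 + 9.295 + 8.864) / 8 = 76.11200 / 8 = 9.51400
Sum of squared deviations: (−0.08500)² + (+0.30700)² + (+0.47800)² + (−0.22500)² + (−0.07300)² + (+0.46700)² + (−0.21900)² + (−0.65000)² = 1.07446
Variance = 1.07446 / 7 = 0.15349
SE* = √0.15349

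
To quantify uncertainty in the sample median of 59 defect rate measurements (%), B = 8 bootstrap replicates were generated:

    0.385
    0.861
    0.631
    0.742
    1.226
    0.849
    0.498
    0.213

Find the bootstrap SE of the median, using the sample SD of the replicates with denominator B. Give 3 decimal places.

SE* = 0.297

Bootstrap SE is the standard deviation of the 8 replicate medians.
Mean of replicates: (0.385 + 0.861 + 0.631 + 0.742 + 1.226 + 0.849 + 0.498 + 0.213) / 8 = 5.4050 / 8 = 0.6756
Sum of squared deviations: (−0.2906)² + (+0.1854)² + (−0.0446)² + (+0.0664)² + (+0.5504)² + (+0.1734)² + (−0.1776)² + (−0.4626)² = 0.7038
Variance = 0.7038 / 8 = 0.0880
SE* = √0.0880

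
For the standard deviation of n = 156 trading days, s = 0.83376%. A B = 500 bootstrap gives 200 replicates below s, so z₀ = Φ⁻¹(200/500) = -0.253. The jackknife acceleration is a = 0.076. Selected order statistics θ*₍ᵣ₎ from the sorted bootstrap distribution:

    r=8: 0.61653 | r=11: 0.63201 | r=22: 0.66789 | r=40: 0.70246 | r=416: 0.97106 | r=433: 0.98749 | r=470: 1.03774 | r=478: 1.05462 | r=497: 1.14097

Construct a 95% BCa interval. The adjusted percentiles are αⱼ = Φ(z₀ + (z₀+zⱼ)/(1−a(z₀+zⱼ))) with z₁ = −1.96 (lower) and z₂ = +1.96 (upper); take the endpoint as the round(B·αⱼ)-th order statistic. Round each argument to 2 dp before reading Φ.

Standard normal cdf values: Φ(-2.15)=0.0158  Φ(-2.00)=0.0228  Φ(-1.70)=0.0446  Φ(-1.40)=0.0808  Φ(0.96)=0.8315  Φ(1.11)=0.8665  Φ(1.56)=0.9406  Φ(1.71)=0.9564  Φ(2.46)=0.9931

(0.61653, 1.05462)

Lower: z₀ + z₁ = -0.253 + (-1.960) = -2.213; 1 − a(z₀+z₁) = 1 − (0.076)(-2.213) = 1.1682; argument = -0.253 + (-2.213)/1.1682 = -2.1474 → -2.15.
α₁ = Φ(-2.15) = 0.0158; rank = round(500 × 0.0158) = 8; θ*₍8₎ = 0.61653.
Upper: z₀ + z₂ = 1.707; 1 − a(z₀+z₂) = 0.8703; argument = 1.7085 → 1.71; α₂ = 0.9564; rank = 478; θ*₍478₎ = 1.05462.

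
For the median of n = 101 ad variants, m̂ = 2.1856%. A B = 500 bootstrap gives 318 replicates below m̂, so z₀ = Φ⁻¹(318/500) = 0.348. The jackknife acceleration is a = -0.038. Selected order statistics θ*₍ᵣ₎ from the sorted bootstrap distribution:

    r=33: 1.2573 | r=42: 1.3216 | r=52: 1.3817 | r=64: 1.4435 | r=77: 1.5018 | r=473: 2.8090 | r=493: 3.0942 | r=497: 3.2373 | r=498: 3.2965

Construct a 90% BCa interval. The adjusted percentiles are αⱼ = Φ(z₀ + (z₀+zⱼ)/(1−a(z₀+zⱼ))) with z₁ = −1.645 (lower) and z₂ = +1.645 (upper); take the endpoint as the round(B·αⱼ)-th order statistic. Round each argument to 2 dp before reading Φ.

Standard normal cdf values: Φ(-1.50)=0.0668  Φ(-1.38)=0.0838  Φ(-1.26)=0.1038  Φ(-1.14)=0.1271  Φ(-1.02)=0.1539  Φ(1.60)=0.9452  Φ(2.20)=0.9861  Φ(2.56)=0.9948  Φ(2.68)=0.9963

(1.5018, 3.0942)

Lower: z₀ + z₁ = 0.348 + (-1.645) = -1.297; 1 − a(z₀+z₁) = 1 − (-0.038)(-1.297) = 0.9507; argument = 0.348 + (-1.297)/0.9507 = -1.0162 → -1.02.
α₁ = Φ(-1.02) = 0.1539; rank = round(500 × 0.1539) = 77; θ*₍77₎ = 1.5018.
Upper: z₀ + z₂ = 1.993; 1 − a(z₀+z₂) = 1.0757; argument = 2.2007 → 2.20; α₂ = 0.9861; rank = 493; θ*₍493₎ = 3.0942.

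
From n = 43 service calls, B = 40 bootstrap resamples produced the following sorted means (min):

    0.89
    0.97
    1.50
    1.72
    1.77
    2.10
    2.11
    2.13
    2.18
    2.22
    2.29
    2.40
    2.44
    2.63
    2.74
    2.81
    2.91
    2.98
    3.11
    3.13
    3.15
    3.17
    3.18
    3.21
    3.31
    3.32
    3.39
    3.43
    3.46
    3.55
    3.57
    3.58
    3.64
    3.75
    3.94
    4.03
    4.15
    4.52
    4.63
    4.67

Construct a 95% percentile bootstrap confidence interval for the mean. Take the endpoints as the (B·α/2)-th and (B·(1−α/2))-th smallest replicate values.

(0.89, 4.63)

α = 0.05; lower rank = 40 × 0.025 = 1; upper rank = 40 × 0.975 = 39.
The 1st smallest replicate is 0.89; the 39th is 4.63.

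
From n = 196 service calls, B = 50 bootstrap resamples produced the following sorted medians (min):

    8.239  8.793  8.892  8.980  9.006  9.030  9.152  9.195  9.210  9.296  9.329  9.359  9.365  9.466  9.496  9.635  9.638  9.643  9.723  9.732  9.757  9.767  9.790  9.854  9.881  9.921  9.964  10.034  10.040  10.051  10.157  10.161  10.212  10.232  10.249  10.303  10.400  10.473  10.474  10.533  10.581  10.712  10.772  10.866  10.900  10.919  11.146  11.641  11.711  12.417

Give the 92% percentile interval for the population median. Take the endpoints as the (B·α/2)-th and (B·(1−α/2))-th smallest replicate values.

(8.793, 11.641)

α = 0.08; lower rank = 50 × 0.040 = 2; upper rank = 50 × 0.960 = 48.
The 2nd smallest replicate is 8.793; the 48th is 11.641.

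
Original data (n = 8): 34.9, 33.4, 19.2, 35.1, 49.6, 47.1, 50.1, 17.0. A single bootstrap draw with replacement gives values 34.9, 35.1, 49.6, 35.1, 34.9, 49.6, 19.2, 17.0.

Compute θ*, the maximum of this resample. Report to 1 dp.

θ* = 49.6

Maximum = 49.6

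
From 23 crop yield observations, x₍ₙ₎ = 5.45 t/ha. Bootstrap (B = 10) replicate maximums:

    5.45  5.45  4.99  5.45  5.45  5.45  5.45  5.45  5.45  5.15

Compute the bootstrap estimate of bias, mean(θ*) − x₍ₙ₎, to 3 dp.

bias = −0.076

mean(θ*) = (5.45 + 5.45 + 4.99 + 5.45 + 5.45 + 5.45 + 5.45 + 5.45 + 5.45 + 5.15) / 10 = 5.3740
bias = 5.3740 − 5.45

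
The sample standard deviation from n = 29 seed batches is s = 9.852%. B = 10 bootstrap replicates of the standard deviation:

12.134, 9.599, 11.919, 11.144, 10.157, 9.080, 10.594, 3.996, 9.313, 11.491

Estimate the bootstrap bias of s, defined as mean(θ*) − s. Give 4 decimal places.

mean(θ*) = (12.134 + 9.599 + 11.919 + 11.144 + 10.157 + 9.080 + 10.594 + 3.996 + 9.313 + 11.491) / 10 = 9.94270
bias = 9.94270 − 9.852

bias = +0.0907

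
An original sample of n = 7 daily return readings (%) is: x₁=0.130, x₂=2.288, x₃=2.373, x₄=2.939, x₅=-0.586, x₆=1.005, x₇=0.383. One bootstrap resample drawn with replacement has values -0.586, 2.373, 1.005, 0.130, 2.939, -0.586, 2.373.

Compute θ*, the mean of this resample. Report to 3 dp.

θ* = 1.093

Mean = ((-0.586) + 2.373 + 1.005 + 0.130 + 2.939 + (-0.586) + 2.373) / 7 = 7.6480 / 7 = 1.093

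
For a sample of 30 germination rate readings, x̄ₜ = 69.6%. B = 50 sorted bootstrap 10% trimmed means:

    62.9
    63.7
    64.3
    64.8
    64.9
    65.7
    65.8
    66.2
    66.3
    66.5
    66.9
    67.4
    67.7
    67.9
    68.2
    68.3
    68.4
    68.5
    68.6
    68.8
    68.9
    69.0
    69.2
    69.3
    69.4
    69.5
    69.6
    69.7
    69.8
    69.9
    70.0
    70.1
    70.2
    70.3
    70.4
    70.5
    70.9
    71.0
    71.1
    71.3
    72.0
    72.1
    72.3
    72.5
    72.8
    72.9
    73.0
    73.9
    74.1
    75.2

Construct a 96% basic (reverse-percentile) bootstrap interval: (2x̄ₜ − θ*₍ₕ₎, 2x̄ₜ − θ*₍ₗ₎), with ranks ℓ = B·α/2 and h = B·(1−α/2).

Percentile endpoints at ranks 1 and 49: θ*₍1₎ = 62.9, θ*₍49₎ = 74.1.
Basic interval reflects these around x̄ₜ:
  lower = 2 × 69.6 − 74.1 = 65.1
  upper = 2 × 69.6 − 62.9 = 76.3

(65.1, 76.3)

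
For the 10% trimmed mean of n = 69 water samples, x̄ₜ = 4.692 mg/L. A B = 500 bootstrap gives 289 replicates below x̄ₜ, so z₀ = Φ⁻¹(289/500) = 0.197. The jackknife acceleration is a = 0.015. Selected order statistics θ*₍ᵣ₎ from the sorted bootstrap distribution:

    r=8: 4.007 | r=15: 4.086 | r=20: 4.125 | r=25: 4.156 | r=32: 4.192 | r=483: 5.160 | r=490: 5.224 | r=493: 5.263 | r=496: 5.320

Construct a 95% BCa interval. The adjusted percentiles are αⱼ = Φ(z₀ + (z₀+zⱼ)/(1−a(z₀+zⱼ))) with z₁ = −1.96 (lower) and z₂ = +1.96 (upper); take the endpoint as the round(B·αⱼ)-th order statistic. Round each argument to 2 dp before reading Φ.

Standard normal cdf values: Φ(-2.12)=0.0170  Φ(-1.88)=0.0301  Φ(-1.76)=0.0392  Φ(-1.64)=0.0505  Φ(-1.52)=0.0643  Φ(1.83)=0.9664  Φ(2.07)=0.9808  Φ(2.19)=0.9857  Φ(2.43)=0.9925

Lower: z₀ + z₁ = 0.197 + (-1.960) = -1.763; 1 − a(z₀+z₁) = 1 − (0.015)(-1.763) = 1.0264; argument = 0.197 + (-1.763)/1.0264 = -1.5206 → -1.52.
α₁ = Φ(-1.52) = 0.0643; rank = round(500 × 0.0643) = 32; θ*₍32₎ = 4.192.
Upper: z₀ + z₂ = 2.157; 1 − a(z₀+z₂) = 0.9676; argument = 2.4261 → 2.43; α₂ = 0.9925; rank = 496; θ*₍496₎ = 5.320.

(4.192, 5.320)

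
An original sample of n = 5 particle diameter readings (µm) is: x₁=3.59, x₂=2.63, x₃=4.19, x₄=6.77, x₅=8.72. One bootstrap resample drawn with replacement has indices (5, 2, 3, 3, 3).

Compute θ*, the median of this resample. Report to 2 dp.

θ* = 4.19

Resample values: 8.72, 2.63, 4.19, 4.19, 4.19.
Sorted: 2.63, 4.19, 4.19, 4.19, 8.72
Median = middle value = 4.19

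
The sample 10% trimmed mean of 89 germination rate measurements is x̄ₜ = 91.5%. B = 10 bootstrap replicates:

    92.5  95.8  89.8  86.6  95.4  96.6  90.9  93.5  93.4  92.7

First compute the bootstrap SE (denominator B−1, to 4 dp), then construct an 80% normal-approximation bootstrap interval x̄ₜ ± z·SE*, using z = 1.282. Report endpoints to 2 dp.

(87.63, 95.37)

Mean of replicates = 92.7200; sum of squared deviations = 82.1360; SE* = √(82.1360/9) = 3.0210
Margin = 1.282 × 3.0210 = 3.873
Interval: 91.5 ± 3.873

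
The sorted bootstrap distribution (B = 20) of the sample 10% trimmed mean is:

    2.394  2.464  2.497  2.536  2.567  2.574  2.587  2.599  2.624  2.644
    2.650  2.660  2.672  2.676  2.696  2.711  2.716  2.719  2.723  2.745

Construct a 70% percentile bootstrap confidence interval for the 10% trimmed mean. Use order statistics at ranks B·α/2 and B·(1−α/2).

α = 0.30; lower rank = 20 × 0.150 = 3; upper rank = 20 × 0.850 = 17.
The 3rd smallest replicate is 2.497; the 17th is 2.716.

(2.497, 2.716)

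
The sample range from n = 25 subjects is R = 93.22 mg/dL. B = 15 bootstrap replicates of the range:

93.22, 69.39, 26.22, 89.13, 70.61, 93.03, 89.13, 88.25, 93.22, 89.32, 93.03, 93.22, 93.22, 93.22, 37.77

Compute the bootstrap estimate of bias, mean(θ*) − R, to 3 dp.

mean(θ*) = (93.22 + 69.39 + 26.22 + 89.13 + 70.61 + 93.03 + 89.13 + 88.25 + 93.22 + 89.32 + 93.03 + 93.22 + 93.22 + 93.22 + 37.77) / 15 = 80.7987
bias = 80.7987 − 93.22

bias = −12.421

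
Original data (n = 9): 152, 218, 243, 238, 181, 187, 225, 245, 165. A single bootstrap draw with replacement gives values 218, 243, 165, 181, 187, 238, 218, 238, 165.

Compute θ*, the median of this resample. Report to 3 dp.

θ* = 218.000

Sorted: 165, 165, 181, 187, 218, 218, 238, 238, 243
Median = middle value = 218.000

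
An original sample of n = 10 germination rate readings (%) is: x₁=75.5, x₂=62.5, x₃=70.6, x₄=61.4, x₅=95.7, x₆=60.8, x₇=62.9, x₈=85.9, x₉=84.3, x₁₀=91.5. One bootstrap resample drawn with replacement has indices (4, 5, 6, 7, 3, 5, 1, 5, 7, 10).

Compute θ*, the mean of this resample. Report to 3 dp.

θ* = 77.270

Resample values: 61.4, 95.7, 60.8, 62.9, 70.6, 95.7, 75.5, 95.7, 62.9, 91.5.
Mean = (61.4 + 95.7 + 60.8 + 62.9 + 70.6 + 95.7 + 75.5 + 95.7 + 62.9 + 91.5) / 10 = 772.70 / 10 = 77.270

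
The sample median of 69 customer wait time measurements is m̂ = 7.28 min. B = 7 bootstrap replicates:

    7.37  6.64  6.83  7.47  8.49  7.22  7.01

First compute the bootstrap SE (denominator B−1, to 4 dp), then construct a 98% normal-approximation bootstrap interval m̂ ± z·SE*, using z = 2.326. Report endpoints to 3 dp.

(5.873, 8.687)

Mean of replicates = 7.2900; sum of squared deviations = 2.1962; SE* = √(2.1962/6) = 0.6050
Margin = 2.326 × 0.6050 = 1.4072
Interval: 7.28 ± 1.4072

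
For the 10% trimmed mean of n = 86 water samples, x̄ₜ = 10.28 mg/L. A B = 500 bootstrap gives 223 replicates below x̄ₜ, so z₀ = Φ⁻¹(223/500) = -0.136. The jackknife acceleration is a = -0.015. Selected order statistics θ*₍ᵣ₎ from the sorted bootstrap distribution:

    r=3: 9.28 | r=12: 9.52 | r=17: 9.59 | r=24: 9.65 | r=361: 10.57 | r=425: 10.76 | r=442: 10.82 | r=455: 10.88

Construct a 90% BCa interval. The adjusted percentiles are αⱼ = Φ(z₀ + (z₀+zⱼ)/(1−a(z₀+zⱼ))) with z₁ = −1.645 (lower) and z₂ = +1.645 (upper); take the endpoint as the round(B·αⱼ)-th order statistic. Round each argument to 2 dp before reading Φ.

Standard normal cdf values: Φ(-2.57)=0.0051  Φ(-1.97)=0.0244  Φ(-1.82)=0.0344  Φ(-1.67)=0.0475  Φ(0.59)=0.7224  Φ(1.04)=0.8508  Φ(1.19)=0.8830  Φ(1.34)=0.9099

Lower: z₀ + z₁ = -0.136 + (-1.645) = -1.781; 1 − a(z₀+z₁) = 1 − (-0.015)(-1.781) = 0.9733; argument = -0.136 + (-1.781)/0.9733 = -1.9659 → -1.97.
α₁ = Φ(-1.97) = 0.0244; rank = round(500 × 0.0244) = 12; θ*₍12₎ = 9.52.
Upper: z₀ + z₂ = 1.509; 1 − a(z₀+z₂) = 1.0226; argument = 1.3396 → 1.34; α₂ = 0.9099; rank = 455; θ*₍455₎ = 10.88.

(9.52, 10.88)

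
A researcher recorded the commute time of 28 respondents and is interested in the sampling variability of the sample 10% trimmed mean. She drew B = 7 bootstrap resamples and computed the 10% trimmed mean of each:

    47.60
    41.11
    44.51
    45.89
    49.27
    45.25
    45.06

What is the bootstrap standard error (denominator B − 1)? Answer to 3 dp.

SE* = 2.559

Bootstrap SE is the standard deviation of the 7 replicate 10% trimmed means.
Mean of replicates: (47.60 + 41.11 + 44.51 + 45.89 + 49.27 + 45.25 + 45.06) / 7 = 318.6900 / 7 = 45.5271
Sum of squared deviations: (+2.0729)² + (−4.4171)² + (−1.0171)² + (+0.3629)² + (+3.7429)² + (−0.2771)² + (−0.4671)² = 39.2781
Variance = 39.2781 / 6 = 6.5464
SE* = √6.5464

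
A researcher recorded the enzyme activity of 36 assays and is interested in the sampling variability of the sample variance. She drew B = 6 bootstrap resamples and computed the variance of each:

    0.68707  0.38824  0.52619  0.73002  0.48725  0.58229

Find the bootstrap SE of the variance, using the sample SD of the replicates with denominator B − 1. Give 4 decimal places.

Bootstrap SE is the standard deviation of the 6 replicate variances.
Mean of replicates: (0.68707 + 0.38824 + 0.52619 + 0.73002 + 0.48725 + 0.58229) / 6 = 3.401060 / 6 = 0.566843
Sum of squared deviations: (+0.120227)² + (−0.178603)² + (−0.040653)² + (+0.163177)² + (−0.079593)² + (+0.015447)² = 0.081207
Variance = 0.081207 / 5 = 0.016241
SE* = √0.016241

SE* = 0.1274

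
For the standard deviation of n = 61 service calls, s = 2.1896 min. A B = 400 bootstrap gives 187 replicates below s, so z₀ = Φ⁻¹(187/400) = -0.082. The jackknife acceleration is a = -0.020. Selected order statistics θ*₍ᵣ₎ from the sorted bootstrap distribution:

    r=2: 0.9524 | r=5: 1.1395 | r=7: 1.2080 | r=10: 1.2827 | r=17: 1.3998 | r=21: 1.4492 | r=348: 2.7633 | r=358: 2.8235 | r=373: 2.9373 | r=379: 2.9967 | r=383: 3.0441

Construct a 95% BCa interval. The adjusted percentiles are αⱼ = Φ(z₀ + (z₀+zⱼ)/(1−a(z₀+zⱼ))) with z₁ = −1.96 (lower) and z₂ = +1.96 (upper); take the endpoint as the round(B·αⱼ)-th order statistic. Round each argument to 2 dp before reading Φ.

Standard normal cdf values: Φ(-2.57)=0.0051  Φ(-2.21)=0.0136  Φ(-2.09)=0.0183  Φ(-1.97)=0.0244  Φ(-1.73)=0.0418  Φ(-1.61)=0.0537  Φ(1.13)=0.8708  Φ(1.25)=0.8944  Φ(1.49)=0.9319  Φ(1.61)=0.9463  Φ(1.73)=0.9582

Lower: z₀ + z₁ = -0.082 + (-1.960) = -2.042; 1 − a(z₀+z₁) = 1 − (-0.020)(-2.042) = 0.9592; argument = -0.082 + (-2.042)/0.9592 = -2.2109 → -2.21.
α₁ = Φ(-2.21) = 0.0136; rank = round(400 × 0.0136) = 5; θ*₍5₎ = 1.1395.
Upper: z₀ + z₂ = 1.878; 1 − a(z₀+z₂) = 1.0376; argument = 1.7280 → 1.73; α₂ = 0.9582; rank = 383; θ*₍383₎ = 3.0441.

(1.1395, 3.0441)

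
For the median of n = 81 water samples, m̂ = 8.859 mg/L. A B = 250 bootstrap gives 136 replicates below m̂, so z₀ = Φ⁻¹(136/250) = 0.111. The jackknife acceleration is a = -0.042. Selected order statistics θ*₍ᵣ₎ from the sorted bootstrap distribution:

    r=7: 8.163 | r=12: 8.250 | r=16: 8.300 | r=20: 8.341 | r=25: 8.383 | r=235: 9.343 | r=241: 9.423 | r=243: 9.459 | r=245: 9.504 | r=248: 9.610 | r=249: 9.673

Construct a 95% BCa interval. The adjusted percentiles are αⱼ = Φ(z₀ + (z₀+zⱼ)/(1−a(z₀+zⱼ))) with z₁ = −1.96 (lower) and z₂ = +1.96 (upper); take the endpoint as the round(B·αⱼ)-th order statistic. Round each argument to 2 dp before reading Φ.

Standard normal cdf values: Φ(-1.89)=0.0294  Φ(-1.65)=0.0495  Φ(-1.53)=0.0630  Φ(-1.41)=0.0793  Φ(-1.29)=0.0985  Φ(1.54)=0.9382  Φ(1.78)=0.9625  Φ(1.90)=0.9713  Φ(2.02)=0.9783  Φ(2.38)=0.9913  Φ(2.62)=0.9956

Lower: z₀ + z₁ = 0.111 + (-1.960) = -1.849; 1 − a(z₀+z₁) = 1 − (-0.042)(-1.849) = 0.9223; argument = 0.111 + (-1.849)/0.9223 = -1.8937 → -1.89.
α₁ = Φ(-1.89) = 0.0294; rank = round(250 × 0.0294) = 7; θ*₍7₎ = 8.163.
Upper: z₀ + z₂ = 2.071; 1 − a(z₀+z₂) = 1.0870; argument = 2.0163 → 2.02; α₂ = 0.9783; rank = 245; θ*₍245₎ = 9.504.

(8.163, 9.504)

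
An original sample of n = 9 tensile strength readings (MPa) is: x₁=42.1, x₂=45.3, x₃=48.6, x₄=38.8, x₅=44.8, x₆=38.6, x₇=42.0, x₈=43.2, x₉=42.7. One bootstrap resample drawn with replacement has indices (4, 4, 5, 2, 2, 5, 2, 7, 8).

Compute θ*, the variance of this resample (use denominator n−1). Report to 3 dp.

Resample values: 38.8, 38.8, 44.8, 45.3, 45.3, 44.8, 45.3, 42.0, 43.2.
Mean = 43.1444; sum of squared deviations = 58.4822
s² = 58.4822 / 8 = 7.3103

θ* = 7.310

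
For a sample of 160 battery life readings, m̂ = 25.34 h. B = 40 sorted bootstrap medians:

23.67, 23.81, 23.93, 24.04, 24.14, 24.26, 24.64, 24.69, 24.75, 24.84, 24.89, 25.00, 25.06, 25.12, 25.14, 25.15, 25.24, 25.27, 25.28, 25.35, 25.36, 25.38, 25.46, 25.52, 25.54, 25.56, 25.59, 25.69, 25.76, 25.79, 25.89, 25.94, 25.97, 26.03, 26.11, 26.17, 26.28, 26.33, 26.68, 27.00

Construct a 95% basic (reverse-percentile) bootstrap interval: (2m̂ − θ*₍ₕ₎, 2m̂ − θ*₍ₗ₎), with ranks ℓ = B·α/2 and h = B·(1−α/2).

(24.00, 27.01)

Percentile endpoints at ranks 1 and 39: θ*₍1₎ = 23.67, θ*₍39₎ = 26.68.
Basic interval reflects these around m̂:
  lower = 2 × 25.34 − 26.68 = 24.00
  upper = 2 × 25.34 − 23.67 = 27.01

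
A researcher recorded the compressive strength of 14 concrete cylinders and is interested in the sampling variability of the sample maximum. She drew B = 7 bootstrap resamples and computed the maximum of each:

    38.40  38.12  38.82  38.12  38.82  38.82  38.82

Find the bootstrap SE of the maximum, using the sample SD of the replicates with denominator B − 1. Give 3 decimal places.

Bootstrap SE is the standard deviation of the 7 replicate maximums.
Mean of replicates: (38.40 + 38.12 + 38.82 + 38.12 + 38.82 + 38.82 + 38.82) / 7 = 269.9200 / 7 = 38.5600
Sum of squared deviations: (−0.1600)² + (−0.4400)² + (+0.2600)² + (−0.4400)² + (+0.2600)² + (+0.2600)² + (+0.2600)² = 0.6832
Variance = 0.6832 / 6 = 0.1139
SE* = √0.1139

SE* = 0.337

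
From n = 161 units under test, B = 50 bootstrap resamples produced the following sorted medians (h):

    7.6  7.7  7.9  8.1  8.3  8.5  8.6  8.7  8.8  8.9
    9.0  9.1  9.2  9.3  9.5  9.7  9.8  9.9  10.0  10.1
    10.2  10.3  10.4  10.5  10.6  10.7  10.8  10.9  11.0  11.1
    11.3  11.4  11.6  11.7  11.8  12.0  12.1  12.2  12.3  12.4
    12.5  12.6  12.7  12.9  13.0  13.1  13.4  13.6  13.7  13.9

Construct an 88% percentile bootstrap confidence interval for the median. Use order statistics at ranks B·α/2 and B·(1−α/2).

α = 0.12; lower rank = 50 × 0.060 = 3; upper rank = 50 × 0.940 = 47.
The 3rd smallest replicate is 7.9; the 47th is 13.4.

(7.9, 13.4)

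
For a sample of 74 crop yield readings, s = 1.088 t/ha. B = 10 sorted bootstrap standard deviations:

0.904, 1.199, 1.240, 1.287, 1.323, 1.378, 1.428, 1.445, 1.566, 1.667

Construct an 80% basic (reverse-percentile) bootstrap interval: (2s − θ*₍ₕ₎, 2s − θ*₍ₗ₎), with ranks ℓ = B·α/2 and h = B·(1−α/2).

(0.610, 1.272)

Percentile endpoints at ranks 1 and 9: θ*₍1₎ = 0.904, θ*₍9₎ = 1.566.
Basic interval reflects these around s:
  lower = 2 × 1.088 − 1.566 = 0.610
  upper = 2 × 1.088 − 0.904 = 1.272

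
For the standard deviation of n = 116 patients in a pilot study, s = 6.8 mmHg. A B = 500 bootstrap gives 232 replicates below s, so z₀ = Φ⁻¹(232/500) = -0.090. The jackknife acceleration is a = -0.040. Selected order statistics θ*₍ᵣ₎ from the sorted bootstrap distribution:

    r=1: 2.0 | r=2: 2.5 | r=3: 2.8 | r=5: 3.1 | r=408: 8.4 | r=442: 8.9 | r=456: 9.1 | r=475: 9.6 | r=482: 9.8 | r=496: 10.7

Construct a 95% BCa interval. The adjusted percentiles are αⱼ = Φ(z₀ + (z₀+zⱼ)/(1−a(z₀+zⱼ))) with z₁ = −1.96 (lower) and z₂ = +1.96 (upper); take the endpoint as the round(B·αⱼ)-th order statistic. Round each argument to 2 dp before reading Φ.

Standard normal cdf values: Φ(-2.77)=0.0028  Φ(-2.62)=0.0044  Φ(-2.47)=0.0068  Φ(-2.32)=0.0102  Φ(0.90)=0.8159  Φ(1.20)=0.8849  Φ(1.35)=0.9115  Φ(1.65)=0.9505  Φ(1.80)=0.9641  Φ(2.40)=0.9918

(3.1, 9.6)

Lower: z₀ + z₁ = -0.090 + (-1.960) = -2.050; 1 − a(z₀+z₁) = 1 − (-0.040)(-2.050) = 0.9180; argument = -0.090 + (-2.050)/0.9180 = -2.3231 → -2.32.
α₁ = Φ(-2.32) = 0.0102; rank = round(500 × 0.0102) = 5; θ*₍5₎ = 3.1.
Upper: z₀ + z₂ = 1.870; 1 − a(z₀+z₂) = 1.0748; argument = 1.6499 → 1.65; α₂ = 0.9505; rank = 475; θ*₍475₎ = 9.6.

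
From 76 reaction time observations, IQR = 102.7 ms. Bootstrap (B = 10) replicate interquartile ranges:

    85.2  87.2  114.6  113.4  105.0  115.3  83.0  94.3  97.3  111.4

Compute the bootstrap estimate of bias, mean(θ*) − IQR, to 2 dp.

mean(θ*) = (85.2 + 87.2 + 114.6 + 113.4 + 105.0 + 115.3 + 83.0 + 94.3 + 97.3 + 111.4) / 10 = 100.670
bias = 100.670 − 102.7

bias = −2.03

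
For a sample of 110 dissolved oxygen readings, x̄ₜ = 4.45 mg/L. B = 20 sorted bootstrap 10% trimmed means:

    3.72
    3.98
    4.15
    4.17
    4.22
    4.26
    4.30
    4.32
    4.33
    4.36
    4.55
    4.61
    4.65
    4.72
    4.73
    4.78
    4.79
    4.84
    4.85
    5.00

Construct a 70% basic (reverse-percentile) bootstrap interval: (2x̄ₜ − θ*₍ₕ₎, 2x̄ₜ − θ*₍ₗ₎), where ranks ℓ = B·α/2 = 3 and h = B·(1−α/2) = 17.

(4.11, 4.75)

Percentile endpoints at ranks 3 and 17: θ*₍3₎ = 4.15, θ*₍17₎ = 4.79.
Basic interval reflects these around x̄ₜ:
  lower = 2 × 4.45 − 4.79 = 4.11
  upper = 2 × 4.45 − 4.15 = 4.75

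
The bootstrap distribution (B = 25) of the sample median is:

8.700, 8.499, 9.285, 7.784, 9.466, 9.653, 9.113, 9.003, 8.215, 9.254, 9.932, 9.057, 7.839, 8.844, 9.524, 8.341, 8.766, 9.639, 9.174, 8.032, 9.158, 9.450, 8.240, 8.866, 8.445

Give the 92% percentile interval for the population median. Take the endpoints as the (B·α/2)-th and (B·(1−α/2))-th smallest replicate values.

(7.784, 9.653)

Sorted replicates: 7.784, 7.839, 8.032, 8.215, 8.240, 8.341, 8.445, 8.499, 8.700, 8.766, 8.844, 8.866, 9.003, 9.057, 9.113, 9.158, 9.174, 9.254, 9.285, 9.450, 9.466, 9.524, 9.639, 9.653, 9.932
α = 0.08; lower rank = 25 × 0.040 = 1; upper rank = 25 × 0.960 = 24.
The 1st smallest replicate is 7.784; the 24th is 9.653.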